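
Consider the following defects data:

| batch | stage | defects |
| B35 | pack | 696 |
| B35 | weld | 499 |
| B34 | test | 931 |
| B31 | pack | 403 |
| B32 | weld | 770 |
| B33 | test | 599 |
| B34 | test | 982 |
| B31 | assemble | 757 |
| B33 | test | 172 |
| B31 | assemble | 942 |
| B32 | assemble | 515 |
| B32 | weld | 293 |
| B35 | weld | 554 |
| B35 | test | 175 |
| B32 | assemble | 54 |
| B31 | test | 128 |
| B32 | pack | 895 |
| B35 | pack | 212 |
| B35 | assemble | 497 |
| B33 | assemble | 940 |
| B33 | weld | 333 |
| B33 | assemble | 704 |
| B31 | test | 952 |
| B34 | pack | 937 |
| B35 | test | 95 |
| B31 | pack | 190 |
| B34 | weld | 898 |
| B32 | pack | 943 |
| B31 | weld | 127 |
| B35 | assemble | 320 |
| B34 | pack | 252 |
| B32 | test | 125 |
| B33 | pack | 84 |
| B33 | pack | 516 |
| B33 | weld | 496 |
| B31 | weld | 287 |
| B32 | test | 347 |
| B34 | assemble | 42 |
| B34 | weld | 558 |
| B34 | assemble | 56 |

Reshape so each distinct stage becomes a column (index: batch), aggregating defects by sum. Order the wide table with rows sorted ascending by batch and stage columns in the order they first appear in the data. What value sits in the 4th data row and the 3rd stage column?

With rows sorted ascending by batch, row 4 is batch=B34. stage columns in first-appearance order: pack, weld, test, assemble; column 3 is test.
Long rows with batch=B34, stage=test: 931 + 982 = 1913.

1913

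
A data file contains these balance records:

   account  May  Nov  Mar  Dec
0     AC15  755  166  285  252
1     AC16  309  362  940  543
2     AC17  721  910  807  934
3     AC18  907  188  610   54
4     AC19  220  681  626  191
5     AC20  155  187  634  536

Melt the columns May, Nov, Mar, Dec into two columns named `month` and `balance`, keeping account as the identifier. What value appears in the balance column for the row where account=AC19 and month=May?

Unpivoting turns each (account, wide-column) pair into one long row.
The wide cell at row AC19, column May holds 220, so the long row (AC19, May) has balance=220.

220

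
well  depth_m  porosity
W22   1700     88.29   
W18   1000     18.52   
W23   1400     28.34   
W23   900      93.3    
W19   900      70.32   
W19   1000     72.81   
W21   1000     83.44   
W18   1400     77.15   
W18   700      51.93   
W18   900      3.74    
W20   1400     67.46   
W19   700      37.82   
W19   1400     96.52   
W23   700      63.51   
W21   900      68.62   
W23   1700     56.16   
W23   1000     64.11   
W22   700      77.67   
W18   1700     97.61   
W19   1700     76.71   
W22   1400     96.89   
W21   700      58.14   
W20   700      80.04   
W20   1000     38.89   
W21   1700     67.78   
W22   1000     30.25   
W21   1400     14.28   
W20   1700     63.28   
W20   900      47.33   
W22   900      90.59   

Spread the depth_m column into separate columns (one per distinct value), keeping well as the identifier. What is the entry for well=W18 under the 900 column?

Wide layout: rows indexed by well, columns are the 5 distinct depth_m values (1700, 1000, 1400, 900, 700).
Cell (well=W18, depth_m=900) draws from the long row where well=W18 and depth_m=900, which has porosity=3.74.

3.74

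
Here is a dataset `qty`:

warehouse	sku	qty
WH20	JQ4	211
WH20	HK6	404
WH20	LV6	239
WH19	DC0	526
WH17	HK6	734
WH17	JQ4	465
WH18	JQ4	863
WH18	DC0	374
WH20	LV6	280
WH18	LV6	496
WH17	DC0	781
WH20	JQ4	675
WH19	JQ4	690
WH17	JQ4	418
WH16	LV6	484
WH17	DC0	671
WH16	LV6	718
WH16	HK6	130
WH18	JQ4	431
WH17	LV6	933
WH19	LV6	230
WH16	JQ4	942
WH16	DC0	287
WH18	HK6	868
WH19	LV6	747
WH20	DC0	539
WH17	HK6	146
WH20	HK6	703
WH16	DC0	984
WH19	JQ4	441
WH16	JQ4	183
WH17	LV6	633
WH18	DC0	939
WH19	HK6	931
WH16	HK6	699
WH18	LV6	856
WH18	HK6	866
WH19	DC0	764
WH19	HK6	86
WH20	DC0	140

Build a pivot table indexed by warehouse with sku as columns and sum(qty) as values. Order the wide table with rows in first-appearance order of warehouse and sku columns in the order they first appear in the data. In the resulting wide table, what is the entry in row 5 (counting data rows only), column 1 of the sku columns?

1125

With rows in first-appearance order of warehouse, row 5 is warehouse=WH16. sku columns in first-appearance order: JQ4, HK6, LV6, DC0; column 1 is JQ4.
Long rows with warehouse=WH16, sku=JQ4: 942 + 183 = 1125.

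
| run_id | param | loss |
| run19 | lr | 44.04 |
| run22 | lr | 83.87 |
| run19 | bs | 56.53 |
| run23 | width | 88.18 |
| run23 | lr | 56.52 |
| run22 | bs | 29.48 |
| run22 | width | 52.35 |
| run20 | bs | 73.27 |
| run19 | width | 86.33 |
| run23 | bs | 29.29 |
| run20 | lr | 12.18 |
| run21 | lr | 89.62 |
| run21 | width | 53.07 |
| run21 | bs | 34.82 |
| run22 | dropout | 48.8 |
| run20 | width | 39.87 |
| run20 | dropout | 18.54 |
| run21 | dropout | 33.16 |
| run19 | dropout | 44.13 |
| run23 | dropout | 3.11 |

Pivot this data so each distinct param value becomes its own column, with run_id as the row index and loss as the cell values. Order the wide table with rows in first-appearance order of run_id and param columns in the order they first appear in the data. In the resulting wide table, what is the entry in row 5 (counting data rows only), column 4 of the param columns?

33.16

With rows in first-appearance order of run_id, row 5 is run_id=run21. param columns in first-appearance order: lr, bs, width, dropout; column 4 is dropout.
Long rows with run_id=run21, param=dropout: loss = 33.16.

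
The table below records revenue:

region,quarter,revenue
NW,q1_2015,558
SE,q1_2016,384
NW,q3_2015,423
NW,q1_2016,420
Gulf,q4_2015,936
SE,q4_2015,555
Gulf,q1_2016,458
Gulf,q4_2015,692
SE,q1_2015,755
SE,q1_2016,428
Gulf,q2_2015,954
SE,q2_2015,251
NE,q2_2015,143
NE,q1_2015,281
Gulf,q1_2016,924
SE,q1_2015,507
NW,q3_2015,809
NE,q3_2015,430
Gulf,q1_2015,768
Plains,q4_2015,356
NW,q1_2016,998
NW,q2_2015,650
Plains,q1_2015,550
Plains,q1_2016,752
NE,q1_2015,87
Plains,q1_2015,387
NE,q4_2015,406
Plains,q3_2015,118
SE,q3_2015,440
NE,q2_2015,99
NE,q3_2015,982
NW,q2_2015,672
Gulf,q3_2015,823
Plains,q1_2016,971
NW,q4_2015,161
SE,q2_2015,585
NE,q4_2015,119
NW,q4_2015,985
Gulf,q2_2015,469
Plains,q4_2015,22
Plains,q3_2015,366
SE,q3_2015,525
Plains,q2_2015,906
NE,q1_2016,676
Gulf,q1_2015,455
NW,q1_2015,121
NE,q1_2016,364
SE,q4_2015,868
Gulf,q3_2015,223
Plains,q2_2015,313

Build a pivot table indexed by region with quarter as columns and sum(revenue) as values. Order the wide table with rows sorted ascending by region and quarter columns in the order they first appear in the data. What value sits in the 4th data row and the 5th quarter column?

1219

With rows sorted ascending by region, row 4 is region=Plains. quarter columns in first-appearance order: q1_2015, q1_2016, q3_2015, q4_2015, q2_2015; column 5 is q2_2015.
Long rows with region=Plains, quarter=q2_2015: 906 + 313 = 1219.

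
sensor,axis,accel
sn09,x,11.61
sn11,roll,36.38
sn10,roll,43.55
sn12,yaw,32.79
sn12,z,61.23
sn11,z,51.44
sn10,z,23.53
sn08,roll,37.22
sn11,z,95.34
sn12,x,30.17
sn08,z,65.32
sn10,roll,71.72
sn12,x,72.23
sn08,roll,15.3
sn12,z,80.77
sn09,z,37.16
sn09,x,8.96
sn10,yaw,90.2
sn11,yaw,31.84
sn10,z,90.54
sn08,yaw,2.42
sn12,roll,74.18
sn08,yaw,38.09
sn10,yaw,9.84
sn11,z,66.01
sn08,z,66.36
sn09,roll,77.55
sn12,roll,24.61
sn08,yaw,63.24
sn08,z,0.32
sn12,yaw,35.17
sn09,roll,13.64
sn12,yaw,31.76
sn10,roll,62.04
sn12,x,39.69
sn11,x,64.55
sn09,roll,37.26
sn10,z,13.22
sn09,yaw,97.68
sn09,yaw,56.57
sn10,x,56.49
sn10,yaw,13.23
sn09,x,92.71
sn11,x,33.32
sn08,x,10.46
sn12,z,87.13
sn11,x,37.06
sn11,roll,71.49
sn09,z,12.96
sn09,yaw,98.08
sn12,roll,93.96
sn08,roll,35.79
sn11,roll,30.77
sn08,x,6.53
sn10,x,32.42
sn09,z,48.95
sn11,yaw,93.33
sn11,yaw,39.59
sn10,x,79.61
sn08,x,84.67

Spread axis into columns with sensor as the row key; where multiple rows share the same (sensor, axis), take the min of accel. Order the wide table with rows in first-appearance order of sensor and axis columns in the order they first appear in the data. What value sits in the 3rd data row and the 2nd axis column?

With rows in first-appearance order of sensor, row 3 is sensor=sn10. axis columns in first-appearance order: x, roll, yaw, z; column 2 is roll.
Long rows with sensor=sn10, axis=roll: min(43.55, 71.72, 62.04) = 43.55.

43.55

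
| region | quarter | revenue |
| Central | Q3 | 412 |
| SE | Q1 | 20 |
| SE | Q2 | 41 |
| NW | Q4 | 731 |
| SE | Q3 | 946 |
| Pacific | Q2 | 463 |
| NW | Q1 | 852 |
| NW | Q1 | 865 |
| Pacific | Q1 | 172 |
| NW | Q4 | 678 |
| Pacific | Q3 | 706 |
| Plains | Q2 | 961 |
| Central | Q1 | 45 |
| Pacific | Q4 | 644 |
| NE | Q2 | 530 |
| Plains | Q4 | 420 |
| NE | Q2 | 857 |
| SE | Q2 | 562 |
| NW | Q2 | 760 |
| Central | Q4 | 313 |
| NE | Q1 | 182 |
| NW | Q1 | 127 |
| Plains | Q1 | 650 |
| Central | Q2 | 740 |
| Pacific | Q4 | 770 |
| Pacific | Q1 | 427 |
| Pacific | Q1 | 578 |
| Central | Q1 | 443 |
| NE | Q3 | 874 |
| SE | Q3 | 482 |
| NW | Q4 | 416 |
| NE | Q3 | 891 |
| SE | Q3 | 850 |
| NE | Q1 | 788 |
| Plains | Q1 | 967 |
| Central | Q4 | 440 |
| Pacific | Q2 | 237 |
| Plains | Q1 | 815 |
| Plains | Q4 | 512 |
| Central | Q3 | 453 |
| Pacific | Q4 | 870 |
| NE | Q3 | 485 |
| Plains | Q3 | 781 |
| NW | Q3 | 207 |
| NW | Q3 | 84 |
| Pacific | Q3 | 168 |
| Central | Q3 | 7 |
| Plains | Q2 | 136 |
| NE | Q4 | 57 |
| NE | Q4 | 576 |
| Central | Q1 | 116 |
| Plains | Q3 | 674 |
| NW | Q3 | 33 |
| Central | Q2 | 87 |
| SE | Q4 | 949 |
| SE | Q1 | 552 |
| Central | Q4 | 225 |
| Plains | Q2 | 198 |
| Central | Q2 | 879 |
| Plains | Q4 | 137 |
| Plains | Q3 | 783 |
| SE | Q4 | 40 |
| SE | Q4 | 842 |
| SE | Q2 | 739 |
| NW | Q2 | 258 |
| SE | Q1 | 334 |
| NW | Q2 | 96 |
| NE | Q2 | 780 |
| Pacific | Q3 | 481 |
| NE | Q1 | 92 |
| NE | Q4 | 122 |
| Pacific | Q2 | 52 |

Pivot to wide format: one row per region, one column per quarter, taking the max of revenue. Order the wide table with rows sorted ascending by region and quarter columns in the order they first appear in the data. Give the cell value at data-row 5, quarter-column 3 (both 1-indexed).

With rows sorted ascending by region, row 5 is region=Plains. quarter columns in first-appearance order: Q3, Q1, Q2, Q4; column 3 is Q2.
Long rows with region=Plains, quarter=Q2: max(961, 136, 198) = 961.

961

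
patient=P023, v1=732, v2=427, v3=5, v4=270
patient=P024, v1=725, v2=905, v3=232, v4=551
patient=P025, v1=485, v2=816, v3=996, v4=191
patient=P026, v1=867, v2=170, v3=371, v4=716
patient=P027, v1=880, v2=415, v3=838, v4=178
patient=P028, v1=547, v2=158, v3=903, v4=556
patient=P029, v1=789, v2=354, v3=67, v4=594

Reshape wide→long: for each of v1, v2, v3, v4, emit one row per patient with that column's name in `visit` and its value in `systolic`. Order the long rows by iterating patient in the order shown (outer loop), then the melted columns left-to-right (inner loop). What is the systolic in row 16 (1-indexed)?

716

28 rows total (7 × 4). Row 16: index ⌊(16-1)/4⌋ = 3 into patient → P026; (16-1) mod 4 = 3 into the melted columns → v4.
So row 16 is (P026, v4, 716); systolic = 716.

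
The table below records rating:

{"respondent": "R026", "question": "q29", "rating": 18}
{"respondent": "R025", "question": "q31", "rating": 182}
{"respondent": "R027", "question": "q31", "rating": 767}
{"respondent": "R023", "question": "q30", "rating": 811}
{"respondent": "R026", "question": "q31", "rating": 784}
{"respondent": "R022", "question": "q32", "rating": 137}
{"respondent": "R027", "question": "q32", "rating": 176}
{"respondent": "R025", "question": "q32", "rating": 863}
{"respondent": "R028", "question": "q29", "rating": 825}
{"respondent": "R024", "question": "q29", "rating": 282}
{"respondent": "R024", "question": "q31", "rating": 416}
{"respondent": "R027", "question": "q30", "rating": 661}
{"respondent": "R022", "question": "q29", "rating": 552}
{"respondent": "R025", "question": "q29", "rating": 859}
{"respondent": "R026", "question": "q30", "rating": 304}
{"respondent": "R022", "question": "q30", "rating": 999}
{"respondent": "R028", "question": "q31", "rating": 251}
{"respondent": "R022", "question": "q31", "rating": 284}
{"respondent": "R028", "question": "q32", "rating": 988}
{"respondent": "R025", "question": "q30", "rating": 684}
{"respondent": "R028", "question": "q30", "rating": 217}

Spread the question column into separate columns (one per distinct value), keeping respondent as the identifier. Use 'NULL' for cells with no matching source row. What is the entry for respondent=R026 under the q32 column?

NULL

No long-format row has respondent=R026 and question=q32, so the cell is NULL.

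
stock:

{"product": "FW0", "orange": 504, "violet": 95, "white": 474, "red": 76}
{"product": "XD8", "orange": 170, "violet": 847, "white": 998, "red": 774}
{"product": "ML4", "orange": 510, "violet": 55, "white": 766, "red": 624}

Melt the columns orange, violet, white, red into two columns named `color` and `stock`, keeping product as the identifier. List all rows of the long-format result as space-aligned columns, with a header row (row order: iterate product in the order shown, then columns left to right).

Each (product, column) pair becomes one row: 3 × 4 = 12 rows.
For example, (FW0, orange) → stock=504.

product  color   stock
FW0      orange  504  
FW0      violet  95   
FW0      white   474  
FW0      red     76   
XD8      orange  170  
XD8      violet  847  
XD8      white   998  
XD8      red     774  
ML4      orange  510  
ML4      violet  55   
ML4      white   766  
ML4      red     624  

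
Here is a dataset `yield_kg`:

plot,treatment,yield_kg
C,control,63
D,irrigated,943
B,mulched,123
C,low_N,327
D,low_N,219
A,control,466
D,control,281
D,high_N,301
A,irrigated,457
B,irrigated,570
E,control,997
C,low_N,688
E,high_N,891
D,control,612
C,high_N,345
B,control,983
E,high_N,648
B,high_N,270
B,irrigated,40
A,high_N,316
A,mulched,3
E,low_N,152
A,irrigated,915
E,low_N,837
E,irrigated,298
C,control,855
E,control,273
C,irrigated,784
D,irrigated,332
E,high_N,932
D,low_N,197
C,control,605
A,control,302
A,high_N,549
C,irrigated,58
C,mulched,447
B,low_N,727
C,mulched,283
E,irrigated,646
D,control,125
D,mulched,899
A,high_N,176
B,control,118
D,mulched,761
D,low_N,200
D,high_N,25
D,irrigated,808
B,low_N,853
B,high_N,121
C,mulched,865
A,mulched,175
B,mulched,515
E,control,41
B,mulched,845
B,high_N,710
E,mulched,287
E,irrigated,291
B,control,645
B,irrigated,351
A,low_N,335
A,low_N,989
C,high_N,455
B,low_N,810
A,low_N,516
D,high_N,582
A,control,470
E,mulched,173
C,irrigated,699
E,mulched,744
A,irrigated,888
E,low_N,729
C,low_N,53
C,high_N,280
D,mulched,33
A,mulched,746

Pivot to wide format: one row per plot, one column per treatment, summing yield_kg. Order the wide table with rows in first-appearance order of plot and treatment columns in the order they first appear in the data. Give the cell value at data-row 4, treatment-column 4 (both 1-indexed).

1840

With rows in first-appearance order of plot, row 4 is plot=A. treatment columns in first-appearance order: control, irrigated, mulched, low_N, high_N; column 4 is low_N.
Long rows with plot=A, treatment=low_N: 335 + 989 + 516 = 1840.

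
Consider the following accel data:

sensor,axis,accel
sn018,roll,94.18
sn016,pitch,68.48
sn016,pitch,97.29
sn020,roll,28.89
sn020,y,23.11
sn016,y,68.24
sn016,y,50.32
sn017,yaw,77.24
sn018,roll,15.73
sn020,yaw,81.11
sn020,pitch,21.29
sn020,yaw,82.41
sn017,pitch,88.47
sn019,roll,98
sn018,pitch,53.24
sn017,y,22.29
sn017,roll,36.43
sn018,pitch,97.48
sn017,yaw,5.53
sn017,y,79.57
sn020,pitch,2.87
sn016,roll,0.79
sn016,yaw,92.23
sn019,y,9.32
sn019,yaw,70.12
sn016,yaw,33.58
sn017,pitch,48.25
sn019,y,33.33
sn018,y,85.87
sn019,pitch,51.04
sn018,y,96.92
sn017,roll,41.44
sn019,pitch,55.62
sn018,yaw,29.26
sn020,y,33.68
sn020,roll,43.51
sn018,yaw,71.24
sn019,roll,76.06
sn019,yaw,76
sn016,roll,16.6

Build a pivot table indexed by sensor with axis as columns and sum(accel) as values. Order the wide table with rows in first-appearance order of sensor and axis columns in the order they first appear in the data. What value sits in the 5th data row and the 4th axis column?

With rows in first-appearance order of sensor, row 5 is sensor=sn019. axis columns in first-appearance order: roll, pitch, y, yaw; column 4 is yaw.
Long rows with sensor=sn019, axis=yaw: 70.12 + 76 = 146.12.

146.12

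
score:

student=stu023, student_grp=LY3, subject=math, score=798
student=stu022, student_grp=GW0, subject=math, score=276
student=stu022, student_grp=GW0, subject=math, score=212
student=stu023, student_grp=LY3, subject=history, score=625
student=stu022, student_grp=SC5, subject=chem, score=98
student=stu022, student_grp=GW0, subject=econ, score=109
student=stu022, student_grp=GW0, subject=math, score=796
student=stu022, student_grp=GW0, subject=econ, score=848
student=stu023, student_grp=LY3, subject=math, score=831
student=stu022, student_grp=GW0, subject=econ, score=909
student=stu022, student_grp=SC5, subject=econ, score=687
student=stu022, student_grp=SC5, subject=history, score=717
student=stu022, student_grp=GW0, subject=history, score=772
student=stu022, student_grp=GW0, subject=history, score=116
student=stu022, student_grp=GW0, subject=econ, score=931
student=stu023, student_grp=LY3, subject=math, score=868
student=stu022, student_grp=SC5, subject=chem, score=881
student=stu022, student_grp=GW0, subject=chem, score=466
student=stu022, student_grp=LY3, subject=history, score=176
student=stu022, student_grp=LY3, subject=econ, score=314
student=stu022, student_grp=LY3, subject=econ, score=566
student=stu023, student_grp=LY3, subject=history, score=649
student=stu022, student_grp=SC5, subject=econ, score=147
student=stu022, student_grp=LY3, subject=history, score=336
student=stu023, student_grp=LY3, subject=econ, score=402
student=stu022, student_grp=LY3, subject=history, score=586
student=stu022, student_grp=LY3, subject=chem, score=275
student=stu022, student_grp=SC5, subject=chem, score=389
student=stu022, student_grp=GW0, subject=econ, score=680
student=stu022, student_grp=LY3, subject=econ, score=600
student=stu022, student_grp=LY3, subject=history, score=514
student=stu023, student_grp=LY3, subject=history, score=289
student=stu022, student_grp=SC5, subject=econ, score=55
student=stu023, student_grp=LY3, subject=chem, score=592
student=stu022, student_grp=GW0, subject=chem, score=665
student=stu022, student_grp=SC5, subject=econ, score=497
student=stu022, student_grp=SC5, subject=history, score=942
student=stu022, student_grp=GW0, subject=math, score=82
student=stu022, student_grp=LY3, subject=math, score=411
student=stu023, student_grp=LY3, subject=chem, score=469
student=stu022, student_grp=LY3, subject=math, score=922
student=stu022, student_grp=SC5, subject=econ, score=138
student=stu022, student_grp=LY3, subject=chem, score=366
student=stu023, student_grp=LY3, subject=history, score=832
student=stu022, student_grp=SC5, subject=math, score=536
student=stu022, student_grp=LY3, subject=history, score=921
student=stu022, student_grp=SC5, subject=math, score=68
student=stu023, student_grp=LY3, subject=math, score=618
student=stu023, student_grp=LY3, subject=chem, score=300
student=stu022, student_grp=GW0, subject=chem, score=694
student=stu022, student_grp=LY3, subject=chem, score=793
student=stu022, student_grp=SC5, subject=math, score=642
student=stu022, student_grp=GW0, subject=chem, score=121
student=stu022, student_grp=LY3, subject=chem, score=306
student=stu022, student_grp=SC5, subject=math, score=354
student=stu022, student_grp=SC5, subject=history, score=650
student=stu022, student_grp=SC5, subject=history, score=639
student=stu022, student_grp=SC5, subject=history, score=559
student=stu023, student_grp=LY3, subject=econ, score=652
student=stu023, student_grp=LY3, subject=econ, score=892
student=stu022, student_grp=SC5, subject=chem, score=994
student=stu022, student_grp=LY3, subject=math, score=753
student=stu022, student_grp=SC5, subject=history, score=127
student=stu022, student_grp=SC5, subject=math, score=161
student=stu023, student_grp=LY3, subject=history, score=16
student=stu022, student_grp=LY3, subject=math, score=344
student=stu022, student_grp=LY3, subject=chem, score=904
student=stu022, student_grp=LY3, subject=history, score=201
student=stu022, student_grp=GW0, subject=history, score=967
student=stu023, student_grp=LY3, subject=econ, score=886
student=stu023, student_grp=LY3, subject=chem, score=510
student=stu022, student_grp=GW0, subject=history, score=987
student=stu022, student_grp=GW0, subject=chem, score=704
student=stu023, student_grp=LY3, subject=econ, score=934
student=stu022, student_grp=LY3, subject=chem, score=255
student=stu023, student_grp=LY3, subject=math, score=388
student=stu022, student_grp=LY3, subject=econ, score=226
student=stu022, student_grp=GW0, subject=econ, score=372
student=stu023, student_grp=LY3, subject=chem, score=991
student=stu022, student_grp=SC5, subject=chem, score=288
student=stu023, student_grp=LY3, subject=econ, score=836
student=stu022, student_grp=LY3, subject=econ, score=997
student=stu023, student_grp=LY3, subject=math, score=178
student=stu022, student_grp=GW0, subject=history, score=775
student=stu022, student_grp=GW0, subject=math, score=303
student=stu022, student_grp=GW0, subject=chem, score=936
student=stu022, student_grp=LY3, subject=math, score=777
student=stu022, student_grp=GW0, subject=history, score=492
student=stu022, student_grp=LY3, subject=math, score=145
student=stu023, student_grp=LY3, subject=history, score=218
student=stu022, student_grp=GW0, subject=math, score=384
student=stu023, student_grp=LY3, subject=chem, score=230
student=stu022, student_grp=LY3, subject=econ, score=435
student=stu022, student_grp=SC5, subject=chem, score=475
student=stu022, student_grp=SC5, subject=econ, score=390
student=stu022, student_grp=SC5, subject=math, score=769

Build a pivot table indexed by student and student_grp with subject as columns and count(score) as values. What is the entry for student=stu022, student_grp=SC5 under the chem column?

6

Rows with student=stu022, student_grp=SC5 and subject=chem: score values are 98, 881, 389, 994, 288, 475.
6 rows match — count = 6.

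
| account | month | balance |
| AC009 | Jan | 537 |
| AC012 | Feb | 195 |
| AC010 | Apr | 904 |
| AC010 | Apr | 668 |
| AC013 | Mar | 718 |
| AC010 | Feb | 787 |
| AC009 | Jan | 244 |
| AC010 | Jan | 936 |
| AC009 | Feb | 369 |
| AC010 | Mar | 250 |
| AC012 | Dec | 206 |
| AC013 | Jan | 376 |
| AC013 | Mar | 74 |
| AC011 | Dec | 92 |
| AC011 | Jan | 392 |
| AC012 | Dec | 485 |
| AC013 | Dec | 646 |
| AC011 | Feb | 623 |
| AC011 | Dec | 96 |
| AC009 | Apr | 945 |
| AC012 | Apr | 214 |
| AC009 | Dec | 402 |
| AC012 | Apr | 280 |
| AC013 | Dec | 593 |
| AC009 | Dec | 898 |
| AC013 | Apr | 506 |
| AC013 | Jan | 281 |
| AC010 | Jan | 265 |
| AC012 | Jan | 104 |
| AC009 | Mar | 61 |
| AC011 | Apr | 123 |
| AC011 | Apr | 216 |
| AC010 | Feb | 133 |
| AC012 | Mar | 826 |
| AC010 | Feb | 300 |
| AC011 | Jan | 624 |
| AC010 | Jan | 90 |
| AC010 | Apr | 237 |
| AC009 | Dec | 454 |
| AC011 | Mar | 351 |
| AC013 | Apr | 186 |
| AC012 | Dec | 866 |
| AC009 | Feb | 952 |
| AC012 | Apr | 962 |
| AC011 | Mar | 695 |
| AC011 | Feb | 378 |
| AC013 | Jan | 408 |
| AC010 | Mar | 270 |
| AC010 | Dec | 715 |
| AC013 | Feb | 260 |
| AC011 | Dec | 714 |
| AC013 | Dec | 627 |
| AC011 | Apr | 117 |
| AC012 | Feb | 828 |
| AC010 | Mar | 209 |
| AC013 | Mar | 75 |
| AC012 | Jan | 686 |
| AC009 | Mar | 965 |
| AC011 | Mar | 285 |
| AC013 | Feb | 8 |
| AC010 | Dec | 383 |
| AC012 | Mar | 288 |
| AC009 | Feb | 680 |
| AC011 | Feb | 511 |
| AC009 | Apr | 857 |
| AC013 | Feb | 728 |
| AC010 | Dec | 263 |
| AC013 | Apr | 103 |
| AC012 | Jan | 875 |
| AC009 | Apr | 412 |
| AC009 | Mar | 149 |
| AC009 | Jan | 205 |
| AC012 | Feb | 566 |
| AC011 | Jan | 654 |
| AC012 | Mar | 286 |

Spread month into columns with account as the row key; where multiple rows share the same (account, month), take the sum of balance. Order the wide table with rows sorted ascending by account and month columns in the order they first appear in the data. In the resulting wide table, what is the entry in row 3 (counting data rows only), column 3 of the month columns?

With rows sorted ascending by account, row 3 is account=AC011. month columns in first-appearance order: Jan, Feb, Apr, Mar, Dec; column 3 is Apr.
Long rows with account=AC011, month=Apr: 123 + 216 + 117 = 456.

456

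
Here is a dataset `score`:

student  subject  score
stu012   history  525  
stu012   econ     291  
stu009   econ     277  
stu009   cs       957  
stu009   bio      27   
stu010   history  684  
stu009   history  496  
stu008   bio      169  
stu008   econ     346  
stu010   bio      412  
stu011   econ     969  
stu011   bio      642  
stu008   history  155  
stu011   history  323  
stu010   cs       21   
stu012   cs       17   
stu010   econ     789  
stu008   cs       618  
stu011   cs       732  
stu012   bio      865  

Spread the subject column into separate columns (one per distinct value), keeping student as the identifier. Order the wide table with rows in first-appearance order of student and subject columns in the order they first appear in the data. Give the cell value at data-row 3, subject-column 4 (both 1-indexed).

412

With rows in first-appearance order of student, row 3 is student=stu010. subject columns in first-appearance order: history, econ, cs, bio; column 4 is bio.
Long rows with student=stu010, subject=bio: score = 412.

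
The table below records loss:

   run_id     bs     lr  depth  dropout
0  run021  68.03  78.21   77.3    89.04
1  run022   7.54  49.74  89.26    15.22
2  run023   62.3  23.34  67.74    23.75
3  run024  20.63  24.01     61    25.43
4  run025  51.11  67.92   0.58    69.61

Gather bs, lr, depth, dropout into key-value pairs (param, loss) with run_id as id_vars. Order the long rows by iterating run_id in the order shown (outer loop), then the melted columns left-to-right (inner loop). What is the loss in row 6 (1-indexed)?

20 rows total (5 × 4). Row 6: index ⌊(6-1)/4⌋ = 1 into run_id → run022; (6-1) mod 4 = 1 into the melted columns → lr.
So row 6 is (run022, lr, 49.74); loss = 49.74.

49.74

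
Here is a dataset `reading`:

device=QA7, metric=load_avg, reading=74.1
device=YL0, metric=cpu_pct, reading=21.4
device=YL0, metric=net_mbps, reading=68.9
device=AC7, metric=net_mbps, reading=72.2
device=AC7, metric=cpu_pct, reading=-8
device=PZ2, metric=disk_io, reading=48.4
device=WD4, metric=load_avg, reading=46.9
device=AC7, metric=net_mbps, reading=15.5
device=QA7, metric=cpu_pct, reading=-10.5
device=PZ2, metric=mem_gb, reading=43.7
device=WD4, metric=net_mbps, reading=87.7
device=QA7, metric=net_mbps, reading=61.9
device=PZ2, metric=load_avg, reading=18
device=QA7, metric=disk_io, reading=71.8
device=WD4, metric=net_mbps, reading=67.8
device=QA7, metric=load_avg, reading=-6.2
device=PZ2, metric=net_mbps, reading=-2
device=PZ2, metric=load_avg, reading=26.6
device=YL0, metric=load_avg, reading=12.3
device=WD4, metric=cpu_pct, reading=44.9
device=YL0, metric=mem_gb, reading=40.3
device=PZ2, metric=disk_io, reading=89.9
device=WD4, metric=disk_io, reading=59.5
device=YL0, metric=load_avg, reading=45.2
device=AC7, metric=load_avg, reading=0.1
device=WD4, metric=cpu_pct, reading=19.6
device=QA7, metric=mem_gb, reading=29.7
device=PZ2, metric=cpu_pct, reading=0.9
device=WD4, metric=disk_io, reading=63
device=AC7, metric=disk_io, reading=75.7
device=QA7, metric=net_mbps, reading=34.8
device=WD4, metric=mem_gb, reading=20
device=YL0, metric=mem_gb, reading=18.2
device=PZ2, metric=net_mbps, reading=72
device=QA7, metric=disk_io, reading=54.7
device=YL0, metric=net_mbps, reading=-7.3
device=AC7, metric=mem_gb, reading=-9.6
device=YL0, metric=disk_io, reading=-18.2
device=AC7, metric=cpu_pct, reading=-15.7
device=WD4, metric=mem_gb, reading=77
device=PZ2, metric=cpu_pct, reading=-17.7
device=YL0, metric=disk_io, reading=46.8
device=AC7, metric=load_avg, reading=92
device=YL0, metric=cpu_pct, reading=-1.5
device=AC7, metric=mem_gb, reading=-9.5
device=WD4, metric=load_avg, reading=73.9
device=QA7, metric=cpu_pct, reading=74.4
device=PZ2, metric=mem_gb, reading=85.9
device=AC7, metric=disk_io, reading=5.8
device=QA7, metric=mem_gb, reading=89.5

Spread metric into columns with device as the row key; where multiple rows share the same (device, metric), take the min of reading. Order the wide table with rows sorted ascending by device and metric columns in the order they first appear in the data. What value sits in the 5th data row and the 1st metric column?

With rows sorted ascending by device, row 5 is device=YL0. metric columns in first-appearance order: load_avg, cpu_pct, net_mbps, disk_io, mem_gb; column 1 is load_avg.
Long rows with device=YL0, metric=load_avg: min(12.3, 45.2) = 12.3.

12.3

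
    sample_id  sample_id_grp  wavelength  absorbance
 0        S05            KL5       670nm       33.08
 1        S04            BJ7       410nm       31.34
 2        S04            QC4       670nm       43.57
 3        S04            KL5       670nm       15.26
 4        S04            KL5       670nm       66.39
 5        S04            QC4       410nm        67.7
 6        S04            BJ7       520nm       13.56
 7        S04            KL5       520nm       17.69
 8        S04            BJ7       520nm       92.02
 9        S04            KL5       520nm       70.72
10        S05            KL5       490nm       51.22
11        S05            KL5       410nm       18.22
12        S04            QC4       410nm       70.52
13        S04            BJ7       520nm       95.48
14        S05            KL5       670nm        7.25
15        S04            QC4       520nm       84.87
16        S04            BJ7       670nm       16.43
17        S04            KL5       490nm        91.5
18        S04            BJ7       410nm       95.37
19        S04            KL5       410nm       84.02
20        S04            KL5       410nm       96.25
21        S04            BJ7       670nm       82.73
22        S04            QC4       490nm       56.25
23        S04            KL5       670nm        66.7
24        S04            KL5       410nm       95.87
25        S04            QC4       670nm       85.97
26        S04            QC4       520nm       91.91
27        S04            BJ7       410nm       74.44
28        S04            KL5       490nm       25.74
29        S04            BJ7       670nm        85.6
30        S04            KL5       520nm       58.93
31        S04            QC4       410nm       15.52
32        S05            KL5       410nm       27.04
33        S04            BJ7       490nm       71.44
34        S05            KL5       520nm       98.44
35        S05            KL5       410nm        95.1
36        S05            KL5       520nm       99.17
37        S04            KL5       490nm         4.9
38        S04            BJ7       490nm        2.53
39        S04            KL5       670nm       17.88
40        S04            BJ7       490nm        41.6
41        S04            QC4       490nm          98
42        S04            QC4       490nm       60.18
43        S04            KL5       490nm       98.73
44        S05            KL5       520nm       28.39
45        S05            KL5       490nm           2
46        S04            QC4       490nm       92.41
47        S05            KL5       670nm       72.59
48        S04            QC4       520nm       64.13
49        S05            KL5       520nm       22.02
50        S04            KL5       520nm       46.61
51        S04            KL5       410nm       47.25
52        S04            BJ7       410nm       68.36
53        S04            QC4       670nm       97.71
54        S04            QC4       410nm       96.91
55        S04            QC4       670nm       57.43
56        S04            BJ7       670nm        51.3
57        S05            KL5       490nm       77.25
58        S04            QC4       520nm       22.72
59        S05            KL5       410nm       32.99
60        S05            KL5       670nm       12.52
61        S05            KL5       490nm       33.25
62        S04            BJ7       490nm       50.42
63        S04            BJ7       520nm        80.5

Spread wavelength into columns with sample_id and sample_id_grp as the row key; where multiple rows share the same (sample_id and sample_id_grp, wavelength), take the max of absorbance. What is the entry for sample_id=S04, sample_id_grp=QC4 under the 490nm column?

98

Rows with sample_id=S04, sample_id_grp=QC4 and wavelength=490nm: absorbance values are 56.25, 98, 60.18, 92.41.
max(56.25, 98, 60.18, 92.41) = 98.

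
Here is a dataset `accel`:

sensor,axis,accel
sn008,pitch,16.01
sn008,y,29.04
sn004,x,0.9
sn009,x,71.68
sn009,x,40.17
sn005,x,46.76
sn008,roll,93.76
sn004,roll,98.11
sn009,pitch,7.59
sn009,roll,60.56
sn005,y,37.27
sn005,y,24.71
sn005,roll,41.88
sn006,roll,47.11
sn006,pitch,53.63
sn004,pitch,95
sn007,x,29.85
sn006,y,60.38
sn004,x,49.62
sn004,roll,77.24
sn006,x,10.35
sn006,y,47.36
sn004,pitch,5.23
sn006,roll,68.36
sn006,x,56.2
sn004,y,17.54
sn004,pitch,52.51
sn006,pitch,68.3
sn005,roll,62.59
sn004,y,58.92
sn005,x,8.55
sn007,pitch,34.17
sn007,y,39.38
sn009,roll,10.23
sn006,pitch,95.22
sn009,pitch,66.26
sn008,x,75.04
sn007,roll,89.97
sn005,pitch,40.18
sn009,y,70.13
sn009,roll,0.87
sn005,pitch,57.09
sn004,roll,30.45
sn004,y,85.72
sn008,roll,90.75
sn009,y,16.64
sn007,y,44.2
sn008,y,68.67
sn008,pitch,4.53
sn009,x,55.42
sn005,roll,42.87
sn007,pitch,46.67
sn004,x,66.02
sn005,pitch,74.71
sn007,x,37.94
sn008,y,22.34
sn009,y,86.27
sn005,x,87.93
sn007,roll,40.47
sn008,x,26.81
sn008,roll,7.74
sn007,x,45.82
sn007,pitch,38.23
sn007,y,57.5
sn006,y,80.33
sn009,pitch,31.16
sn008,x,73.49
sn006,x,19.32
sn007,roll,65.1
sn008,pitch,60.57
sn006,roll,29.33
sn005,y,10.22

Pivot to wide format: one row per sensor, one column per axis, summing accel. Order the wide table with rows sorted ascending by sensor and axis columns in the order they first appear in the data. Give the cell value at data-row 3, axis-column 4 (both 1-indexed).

144.80

With rows sorted ascending by sensor, row 3 is sensor=sn006. axis columns in first-appearance order: pitch, y, x, roll; column 4 is roll.
Long rows with sensor=sn006, axis=roll: 47.11 + 68.36 + 29.33 = 144.80.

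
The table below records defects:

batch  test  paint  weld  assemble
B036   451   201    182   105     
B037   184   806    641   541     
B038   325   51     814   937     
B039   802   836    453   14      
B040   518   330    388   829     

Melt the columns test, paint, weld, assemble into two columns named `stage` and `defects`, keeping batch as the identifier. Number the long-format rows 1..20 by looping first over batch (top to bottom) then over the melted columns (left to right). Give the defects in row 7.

20 rows total (5 × 4). Row 7: index ⌊(7-1)/4⌋ = 1 into batch → B037; (7-1) mod 4 = 2 into the melted columns → weld.
So row 7 is (B037, weld, 641); defects = 641.

641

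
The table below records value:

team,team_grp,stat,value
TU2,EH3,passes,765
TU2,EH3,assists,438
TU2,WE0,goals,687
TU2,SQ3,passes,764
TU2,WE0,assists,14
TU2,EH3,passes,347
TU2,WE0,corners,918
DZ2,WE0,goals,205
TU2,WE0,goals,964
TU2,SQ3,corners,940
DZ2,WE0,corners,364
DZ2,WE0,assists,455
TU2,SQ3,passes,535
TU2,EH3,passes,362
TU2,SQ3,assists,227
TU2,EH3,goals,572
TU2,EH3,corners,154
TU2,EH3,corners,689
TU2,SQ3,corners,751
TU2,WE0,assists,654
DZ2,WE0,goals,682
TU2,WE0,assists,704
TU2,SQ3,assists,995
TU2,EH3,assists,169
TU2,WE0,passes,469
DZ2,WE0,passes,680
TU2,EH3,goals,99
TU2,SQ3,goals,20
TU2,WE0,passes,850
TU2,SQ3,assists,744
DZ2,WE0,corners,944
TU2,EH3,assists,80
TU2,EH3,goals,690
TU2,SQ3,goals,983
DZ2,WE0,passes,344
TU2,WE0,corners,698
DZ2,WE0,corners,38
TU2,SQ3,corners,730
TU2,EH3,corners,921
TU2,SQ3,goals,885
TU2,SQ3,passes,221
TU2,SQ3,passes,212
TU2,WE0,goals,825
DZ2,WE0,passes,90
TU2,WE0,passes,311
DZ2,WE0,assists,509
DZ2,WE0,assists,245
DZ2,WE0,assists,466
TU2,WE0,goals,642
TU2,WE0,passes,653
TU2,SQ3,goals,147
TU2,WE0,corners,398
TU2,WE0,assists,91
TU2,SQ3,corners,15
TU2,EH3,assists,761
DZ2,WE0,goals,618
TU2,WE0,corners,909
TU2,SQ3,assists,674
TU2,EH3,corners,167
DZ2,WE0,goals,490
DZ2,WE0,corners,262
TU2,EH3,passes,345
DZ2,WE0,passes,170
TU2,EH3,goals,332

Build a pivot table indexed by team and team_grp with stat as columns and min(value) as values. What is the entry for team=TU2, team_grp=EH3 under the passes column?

345

Rows with team=TU2, team_grp=EH3 and stat=passes: value values are 765, 347, 362, 345.
min(765, 347, 362, 345) = 345.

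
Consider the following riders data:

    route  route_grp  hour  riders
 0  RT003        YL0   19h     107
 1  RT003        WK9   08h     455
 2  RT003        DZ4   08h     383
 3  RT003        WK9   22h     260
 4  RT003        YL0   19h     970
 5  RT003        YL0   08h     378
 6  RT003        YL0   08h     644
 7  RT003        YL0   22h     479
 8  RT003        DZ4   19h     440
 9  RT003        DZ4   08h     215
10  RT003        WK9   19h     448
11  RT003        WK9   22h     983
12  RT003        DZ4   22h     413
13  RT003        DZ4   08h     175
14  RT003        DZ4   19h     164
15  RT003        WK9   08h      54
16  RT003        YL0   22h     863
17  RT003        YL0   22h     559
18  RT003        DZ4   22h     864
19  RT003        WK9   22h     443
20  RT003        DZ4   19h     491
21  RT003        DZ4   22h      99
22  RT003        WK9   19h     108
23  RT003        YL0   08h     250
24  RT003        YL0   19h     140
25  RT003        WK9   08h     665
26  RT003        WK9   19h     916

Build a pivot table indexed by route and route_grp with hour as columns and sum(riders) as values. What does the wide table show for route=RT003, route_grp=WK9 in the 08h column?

Rows with route=RT003, route_grp=WK9 and hour=08h: riders values are 455, 54, 665.
455 + 54 + 665 = 1174.

1174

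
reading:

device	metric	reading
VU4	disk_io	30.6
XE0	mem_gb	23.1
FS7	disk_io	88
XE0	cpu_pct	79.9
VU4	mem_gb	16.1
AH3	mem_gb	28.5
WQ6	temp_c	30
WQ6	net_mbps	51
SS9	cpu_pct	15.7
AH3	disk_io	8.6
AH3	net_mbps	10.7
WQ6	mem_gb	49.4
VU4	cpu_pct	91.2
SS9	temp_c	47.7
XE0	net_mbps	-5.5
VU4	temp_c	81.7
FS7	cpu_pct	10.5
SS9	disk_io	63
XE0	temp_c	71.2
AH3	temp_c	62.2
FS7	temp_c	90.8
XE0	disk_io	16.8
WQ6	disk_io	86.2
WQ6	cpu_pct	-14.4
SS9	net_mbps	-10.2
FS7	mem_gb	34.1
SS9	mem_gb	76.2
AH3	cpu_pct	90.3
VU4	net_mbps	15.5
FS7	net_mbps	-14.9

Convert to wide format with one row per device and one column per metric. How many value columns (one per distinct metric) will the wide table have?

5

5 distinct metric values: mem_gb, temp_c, cpu_pct, disk_io, net_mbps.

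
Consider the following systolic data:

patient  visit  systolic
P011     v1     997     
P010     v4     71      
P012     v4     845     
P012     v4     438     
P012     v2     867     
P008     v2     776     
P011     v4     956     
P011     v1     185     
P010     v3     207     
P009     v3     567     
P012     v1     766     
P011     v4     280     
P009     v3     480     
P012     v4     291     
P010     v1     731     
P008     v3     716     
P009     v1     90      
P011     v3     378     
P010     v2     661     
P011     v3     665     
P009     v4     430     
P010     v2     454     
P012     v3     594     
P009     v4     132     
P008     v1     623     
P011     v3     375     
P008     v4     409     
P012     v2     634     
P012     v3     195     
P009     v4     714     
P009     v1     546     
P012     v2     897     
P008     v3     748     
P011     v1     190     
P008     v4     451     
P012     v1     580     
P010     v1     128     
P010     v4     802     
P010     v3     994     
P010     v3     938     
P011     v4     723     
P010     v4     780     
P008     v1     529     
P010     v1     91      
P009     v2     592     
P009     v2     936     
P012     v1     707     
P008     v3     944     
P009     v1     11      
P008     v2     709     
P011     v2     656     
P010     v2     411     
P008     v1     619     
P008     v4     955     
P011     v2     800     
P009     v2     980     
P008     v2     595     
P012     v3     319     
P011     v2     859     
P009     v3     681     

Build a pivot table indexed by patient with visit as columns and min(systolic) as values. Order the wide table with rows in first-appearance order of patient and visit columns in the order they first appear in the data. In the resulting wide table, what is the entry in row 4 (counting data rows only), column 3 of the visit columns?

595

With rows in first-appearance order of patient, row 4 is patient=P008. visit columns in first-appearance order: v1, v4, v2, v3; column 3 is v2.
Long rows with patient=P008, visit=v2: min(776, 709, 595) = 595.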